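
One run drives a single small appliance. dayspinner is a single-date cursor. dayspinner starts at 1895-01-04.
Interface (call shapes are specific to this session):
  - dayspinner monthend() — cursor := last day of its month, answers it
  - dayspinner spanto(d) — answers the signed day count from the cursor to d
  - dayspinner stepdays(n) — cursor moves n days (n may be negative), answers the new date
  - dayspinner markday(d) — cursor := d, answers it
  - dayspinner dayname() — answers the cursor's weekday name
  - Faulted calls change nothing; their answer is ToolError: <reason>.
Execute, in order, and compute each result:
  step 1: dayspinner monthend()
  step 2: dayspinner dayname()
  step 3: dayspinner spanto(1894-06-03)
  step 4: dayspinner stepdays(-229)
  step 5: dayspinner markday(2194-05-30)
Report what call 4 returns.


Answer: 1894-06-16

Derivation:
-> dayspinner monthend()
<- 1895-01-31
-> dayspinner dayname()
<- Thursday
-> dayspinner spanto(d='1894-06-03')
<- -242
-> dayspinner stepdays(n='-229')
<- 1894-06-16
-> dayspinner markday(d='2194-05-30')
<- 2194-05-30


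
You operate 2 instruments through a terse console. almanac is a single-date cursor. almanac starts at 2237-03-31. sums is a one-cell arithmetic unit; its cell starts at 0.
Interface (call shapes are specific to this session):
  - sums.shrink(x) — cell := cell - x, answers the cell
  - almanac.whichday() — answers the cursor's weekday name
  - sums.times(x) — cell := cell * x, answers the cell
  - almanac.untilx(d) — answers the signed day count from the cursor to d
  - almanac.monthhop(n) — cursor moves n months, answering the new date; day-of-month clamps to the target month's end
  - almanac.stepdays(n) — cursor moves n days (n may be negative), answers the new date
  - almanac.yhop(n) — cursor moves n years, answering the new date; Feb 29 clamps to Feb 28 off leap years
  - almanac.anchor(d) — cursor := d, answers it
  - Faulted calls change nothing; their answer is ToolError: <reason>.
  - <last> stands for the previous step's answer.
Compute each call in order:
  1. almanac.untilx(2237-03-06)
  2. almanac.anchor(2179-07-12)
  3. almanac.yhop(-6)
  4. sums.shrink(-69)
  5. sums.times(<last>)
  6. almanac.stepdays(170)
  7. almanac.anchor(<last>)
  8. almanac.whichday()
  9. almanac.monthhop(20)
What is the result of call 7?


Answer: 2173-12-29

Derivation:
>>> almanac.untilx 2237-03-06
:: -25
>>> almanac.anchor 2179-07-12
:: 2179-07-12
>>> almanac.yhop -6
:: 2173-07-12
>>> sums.shrink -69
:: 69
>>> sums.times <last>
:: 4761
>>> almanac.stepdays 170
:: 2173-12-29
>>> almanac.anchor <last>
:: 2173-12-29
>>> almanac.whichday
:: Wednesday
>>> almanac.monthhop 20
:: 2175-08-29


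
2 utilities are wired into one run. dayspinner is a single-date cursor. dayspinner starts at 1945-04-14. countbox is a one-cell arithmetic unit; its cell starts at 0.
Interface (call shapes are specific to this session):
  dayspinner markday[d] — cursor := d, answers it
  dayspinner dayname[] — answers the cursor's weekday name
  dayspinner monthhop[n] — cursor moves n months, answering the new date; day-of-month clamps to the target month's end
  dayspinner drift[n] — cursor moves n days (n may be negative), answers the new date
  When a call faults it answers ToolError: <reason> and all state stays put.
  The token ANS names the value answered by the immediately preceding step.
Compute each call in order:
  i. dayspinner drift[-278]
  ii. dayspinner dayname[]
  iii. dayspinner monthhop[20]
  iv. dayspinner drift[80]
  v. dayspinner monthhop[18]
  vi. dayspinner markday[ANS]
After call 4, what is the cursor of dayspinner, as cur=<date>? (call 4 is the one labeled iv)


-> dayspinner drift(n=-278)
<- 1944-07-10
-> dayspinner dayname()
<- Monday
-> dayspinner monthhop(n=20)
<- 1946-03-10
-> dayspinner drift(n=80)
<- 1946-05-29
-> dayspinner monthhop(n=18)
<- 1947-11-29
-> dayspinner markday(d=ANS)
<- 1947-11-29

Answer: cur=1946-05-29


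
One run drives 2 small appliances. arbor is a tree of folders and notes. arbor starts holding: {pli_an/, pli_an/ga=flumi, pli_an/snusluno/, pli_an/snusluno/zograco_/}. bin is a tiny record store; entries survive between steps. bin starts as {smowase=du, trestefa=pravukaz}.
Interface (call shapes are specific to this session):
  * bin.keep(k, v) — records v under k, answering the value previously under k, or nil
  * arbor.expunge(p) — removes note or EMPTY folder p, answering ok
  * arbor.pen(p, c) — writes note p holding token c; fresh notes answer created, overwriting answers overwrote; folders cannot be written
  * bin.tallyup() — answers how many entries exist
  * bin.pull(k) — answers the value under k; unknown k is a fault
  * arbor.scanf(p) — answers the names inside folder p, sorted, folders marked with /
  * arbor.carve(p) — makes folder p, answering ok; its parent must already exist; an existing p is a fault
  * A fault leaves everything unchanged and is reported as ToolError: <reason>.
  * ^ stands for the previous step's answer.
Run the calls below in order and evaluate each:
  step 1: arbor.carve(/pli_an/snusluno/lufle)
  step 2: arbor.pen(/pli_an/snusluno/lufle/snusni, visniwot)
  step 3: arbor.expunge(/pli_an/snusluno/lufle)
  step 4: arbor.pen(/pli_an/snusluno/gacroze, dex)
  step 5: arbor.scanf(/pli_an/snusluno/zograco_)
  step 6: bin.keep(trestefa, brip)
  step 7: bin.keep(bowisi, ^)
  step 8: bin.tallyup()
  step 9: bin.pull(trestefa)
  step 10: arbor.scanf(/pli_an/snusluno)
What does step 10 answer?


Answer: [gacroze, lufle/, zograco_/]

Derivation:
==> arbor.carve(p=/pli_an/snusluno/lufle)
<== ok
==> arbor.pen(p=/pli_an/snusluno/lufle/snusni, c=visniwot)
<== created
==> arbor.expunge(p=/pli_an/snusluno/lufle)
<== ToolError: not empty
==> arbor.pen(p=/pli_an/snusluno/gacroze, c=dex)
<== created
==> arbor.scanf(p=/pli_an/snusluno/zograco_)
<== []
==> bin.keep(k=trestefa, v=brip)
<== pravukaz
==> bin.keep(k=bowisi, v=^)
<== nil
==> bin.tallyup()
<== 3
==> bin.pull(k=trestefa)
<== brip
==> arbor.scanf(p=/pli_an/snusluno)
<== [gacroze, lufle/, zograco_/]


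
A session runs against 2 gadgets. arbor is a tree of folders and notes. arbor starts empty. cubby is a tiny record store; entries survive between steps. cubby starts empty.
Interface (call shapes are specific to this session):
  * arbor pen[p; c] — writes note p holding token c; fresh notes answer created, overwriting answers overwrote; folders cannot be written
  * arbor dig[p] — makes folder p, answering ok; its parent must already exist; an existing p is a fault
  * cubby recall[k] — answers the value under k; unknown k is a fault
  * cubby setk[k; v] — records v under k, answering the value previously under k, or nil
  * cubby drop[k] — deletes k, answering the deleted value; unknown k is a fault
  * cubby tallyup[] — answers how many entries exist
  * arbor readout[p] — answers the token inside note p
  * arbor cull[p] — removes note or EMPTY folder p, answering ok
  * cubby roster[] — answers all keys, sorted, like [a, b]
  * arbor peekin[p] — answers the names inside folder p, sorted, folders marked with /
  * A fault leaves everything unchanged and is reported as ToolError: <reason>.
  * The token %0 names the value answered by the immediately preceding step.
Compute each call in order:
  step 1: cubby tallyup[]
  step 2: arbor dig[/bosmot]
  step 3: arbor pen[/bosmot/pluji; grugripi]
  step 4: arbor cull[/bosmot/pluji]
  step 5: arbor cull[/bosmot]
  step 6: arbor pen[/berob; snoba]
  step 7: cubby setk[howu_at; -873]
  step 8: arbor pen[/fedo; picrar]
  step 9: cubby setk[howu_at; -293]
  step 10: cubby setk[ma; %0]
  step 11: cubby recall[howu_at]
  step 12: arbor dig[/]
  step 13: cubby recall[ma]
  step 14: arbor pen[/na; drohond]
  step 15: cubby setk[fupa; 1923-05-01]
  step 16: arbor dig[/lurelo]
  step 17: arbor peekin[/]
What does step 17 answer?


Answer: [berob, fedo, lurelo/, na]

Derivation:
Step: cubby tallyup[]
Result: 0
Step: arbor dig[p='/bosmot']
Result: ok
Step: arbor pen[p='/bosmot/pluji'; c='grugripi']
Result: created
Step: arbor cull[p='/bosmot/pluji']
Result: ok
Step: arbor cull[p='/bosmot']
Result: ok
Step: arbor pen[p='/berob'; c='snoba']
Result: created
Step: cubby setk[k='howu_at'; v='-873']
Result: nil
Step: arbor pen[p='/fedo'; c='picrar']
Result: created
Step: cubby setk[k='howu_at'; v='-293']
Result: -873
Step: cubby setk[k='ma'; v='%0']
Result: nil
Step: cubby recall[k='howu_at']
Result: -293
Step: arbor dig[p='/']
Result: ToolError: exists
Step: cubby recall[k='ma']
Result: -873
Step: arbor pen[p='/na'; c='drohond']
Result: created
Step: cubby setk[k='fupa'; v='1923-05-01']
Result: nil
Step: arbor dig[p='/lurelo']
Result: ok
Step: arbor peekin[p='/']
Result: [berob, fedo, lurelo/, na]


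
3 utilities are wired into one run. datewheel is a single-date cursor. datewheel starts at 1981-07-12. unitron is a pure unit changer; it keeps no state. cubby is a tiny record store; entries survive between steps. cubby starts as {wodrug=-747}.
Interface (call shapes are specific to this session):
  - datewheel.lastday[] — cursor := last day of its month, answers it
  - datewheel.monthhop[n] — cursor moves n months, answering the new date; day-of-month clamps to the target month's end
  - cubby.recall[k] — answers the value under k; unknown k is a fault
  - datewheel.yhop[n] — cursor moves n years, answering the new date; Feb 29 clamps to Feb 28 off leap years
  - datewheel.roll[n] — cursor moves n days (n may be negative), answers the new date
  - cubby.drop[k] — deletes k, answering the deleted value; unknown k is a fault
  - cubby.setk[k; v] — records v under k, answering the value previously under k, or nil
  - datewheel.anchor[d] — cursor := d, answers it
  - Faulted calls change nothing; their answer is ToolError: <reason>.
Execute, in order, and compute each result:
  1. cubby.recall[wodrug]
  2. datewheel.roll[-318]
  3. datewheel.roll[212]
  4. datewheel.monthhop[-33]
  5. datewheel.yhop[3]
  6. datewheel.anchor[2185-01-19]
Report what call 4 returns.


[in] recall k=wodrug
[out] -747
[in] roll n=-318
[out] 1980-08-28
[in] roll n=212
[out] 1981-03-28
[in] monthhop n=-33
[out] 1978-06-28
[in] yhop n=3
[out] 1981-06-28
[in] anchor d=2185-01-19
[out] 2185-01-19

Answer: 1978-06-28


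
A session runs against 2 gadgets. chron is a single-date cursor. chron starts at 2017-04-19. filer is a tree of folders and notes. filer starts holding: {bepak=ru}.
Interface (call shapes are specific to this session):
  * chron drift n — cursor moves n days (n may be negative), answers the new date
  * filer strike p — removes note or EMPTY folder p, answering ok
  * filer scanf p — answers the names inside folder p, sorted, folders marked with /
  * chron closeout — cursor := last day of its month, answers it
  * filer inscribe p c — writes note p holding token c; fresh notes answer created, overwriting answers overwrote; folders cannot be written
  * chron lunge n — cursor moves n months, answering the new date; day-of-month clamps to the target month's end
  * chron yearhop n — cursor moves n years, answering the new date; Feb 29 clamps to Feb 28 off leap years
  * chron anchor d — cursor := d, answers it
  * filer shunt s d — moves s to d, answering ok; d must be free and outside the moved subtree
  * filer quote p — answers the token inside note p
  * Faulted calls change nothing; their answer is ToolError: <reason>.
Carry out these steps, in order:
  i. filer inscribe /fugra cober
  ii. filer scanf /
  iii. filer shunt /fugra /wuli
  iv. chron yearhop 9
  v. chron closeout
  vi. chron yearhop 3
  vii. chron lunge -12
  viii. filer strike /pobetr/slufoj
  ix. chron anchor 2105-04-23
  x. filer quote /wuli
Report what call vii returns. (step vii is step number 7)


Answer: 2028-04-30

Derivation:
Next I call filer inscribe using p→/fugra, c→cober, giving created.
Invoking filer scanf using p→/, and observe [bepak, fugra].
Calling filer shunt using s→/fugra, d→/wuli, — result: ok.
Using chron yearhop using n→9, and get 2026-04-19.
Using chron closeout(), giving 2026-04-30.
I invoke chron yearhop using n→3, giving 2029-04-30.
Next I call chron lunge using n→-12: 2028-04-30.
Calling filer strike using p→/pobetr/slufoj, and observe ToolError: not found.
Then chron anchor using d→2105-04-23, → 2105-04-23.
I try filer quote using p→/wuli, and observe cober.


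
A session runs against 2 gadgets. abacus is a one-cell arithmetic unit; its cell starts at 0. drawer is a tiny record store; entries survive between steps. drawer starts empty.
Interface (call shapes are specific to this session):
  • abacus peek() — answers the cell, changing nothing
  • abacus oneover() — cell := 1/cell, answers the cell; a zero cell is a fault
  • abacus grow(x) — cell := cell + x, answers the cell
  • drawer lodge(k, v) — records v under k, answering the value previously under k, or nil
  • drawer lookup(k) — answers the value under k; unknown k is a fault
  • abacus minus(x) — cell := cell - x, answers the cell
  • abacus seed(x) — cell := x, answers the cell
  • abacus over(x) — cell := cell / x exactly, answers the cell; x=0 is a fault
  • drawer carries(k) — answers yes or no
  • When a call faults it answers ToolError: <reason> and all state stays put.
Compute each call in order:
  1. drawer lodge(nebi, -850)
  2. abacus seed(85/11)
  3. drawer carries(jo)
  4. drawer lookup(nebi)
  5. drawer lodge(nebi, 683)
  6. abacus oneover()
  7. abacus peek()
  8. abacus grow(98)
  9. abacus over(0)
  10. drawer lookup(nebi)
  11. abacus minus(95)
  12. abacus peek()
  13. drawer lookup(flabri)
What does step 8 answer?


-> drawer lodge(nebi, -850)
<- nil
-> abacus seed(85/11)
<- 85/11
-> drawer carries(jo)
<- no
-> drawer lookup(nebi)
<- -850
-> drawer lodge(nebi, 683)
<- -850
-> abacus oneover()
<- 11/85
-> abacus peek()
<- 11/85
-> abacus grow(98)
<- 8341/85
-> abacus over(0)
<- ToolError: division by zero
-> drawer lookup(nebi)
<- 683
-> abacus minus(95)
<- 266/85
-> abacus peek()
<- 266/85
-> drawer lookup(flabri)
<- ToolError: no such key flabri

Answer: 8341/85


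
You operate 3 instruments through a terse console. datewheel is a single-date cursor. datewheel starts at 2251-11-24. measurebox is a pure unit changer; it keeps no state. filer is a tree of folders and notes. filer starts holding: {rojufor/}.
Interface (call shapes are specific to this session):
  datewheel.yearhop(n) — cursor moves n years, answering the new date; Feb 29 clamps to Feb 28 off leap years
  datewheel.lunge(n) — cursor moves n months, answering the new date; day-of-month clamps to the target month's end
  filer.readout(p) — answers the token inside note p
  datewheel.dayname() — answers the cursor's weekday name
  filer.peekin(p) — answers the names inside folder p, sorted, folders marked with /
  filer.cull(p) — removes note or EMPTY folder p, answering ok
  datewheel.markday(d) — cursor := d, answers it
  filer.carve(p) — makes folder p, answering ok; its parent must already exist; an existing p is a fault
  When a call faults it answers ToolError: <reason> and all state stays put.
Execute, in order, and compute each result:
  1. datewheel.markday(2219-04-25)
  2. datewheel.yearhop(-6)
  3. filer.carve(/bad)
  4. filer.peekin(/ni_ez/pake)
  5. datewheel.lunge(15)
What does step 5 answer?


! markday(d=2219-04-25) ~> 2219-04-25
! yearhop(n=-6) ~> 2213-04-25
! carve(p=/bad) ~> ok
! peekin(p=/ni_ez/pake) ~> ToolError: not found
! lunge(n=15) ~> 2214-07-25

Answer: 2214-07-25


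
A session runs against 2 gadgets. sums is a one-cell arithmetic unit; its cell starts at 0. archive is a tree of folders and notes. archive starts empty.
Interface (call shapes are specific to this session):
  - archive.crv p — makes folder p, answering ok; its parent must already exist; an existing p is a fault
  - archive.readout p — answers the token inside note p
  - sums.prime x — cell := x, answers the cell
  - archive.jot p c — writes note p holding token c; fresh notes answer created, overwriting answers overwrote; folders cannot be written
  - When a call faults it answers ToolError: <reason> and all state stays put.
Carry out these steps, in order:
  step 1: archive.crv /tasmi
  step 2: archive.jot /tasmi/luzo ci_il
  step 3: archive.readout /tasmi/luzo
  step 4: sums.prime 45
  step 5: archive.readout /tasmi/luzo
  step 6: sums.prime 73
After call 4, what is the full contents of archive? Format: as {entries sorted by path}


! archive.crv(p: /tasmi) -> ok
! archive.jot(p: /tasmi/luzo, c: ci_il) -> created
! archive.readout(p: /tasmi/luzo) -> ci_il
! sums.prime(x: 45) -> 45
! archive.readout(p: /tasmi/luzo) -> ci_il
! sums.prime(x: 73) -> 73

Answer: {tasmi/, tasmi/luzo=ci_il}


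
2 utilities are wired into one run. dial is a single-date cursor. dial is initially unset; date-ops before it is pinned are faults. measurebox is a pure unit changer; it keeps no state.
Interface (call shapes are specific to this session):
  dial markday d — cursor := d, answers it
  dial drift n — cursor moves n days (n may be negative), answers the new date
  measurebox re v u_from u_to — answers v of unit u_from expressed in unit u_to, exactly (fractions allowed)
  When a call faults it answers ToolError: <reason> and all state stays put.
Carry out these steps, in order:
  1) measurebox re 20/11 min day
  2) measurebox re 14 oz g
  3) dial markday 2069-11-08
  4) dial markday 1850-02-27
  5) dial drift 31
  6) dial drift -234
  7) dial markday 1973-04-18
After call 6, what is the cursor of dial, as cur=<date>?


Answer: cur=1849-08-08

Derivation:
% measurebox re v=20/11 u_from=min u_to=day
= 1/792
% measurebox re v=14 u_from=oz u_to=g
= 317514659/800000
% dial markday d=2069-11-08
= 2069-11-08
% dial markday d=1850-02-27
= 1850-02-27
% dial drift n=31
= 1850-03-30
% dial drift n=-234
= 1849-08-08
% dial markday d=1973-04-18
= 1973-04-18


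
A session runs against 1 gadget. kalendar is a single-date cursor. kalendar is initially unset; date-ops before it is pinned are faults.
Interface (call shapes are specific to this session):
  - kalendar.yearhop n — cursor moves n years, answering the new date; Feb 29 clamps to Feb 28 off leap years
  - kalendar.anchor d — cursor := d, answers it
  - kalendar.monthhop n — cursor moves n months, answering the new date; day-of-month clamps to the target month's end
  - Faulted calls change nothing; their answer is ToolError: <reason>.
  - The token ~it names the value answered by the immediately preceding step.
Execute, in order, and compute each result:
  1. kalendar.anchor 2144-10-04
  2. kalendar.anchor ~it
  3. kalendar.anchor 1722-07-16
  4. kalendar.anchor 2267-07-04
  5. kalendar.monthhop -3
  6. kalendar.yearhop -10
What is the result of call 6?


CALL anchor[d: 2144-10-04]
RET  2144-10-04
CALL anchor[d: ~it]
RET  2144-10-04
CALL anchor[d: 1722-07-16]
RET  1722-07-16
CALL anchor[d: 2267-07-04]
RET  2267-07-04
CALL monthhop[n: -3]
RET  2267-04-04
CALL yearhop[n: -10]
RET  2257-04-04

Answer: 2257-04-04


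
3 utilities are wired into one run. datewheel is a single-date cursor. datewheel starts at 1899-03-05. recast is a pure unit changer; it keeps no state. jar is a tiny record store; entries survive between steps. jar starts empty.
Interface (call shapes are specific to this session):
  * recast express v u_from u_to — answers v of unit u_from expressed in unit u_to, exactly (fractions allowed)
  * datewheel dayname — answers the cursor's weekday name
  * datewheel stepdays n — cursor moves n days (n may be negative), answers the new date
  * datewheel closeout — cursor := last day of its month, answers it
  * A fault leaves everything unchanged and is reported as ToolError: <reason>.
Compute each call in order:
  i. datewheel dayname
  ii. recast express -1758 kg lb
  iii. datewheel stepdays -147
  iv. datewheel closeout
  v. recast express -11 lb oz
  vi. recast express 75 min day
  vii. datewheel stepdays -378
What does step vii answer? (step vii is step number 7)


Answer: 1897-10-18

Derivation:
~$ datewheel dayname
:: Sunday
~$ recast express v→-1758 u_from→kg u_to→lb
:: -175800000000/45359237
~$ datewheel stepdays n→-147
:: 1898-10-09
~$ datewheel closeout
:: 1898-10-31
~$ recast express v→-11 u_from→lb u_to→oz
:: -176
~$ recast express v→75 u_from→min u_to→day
:: 5/96
~$ datewheel stepdays n→-378
:: 1897-10-18


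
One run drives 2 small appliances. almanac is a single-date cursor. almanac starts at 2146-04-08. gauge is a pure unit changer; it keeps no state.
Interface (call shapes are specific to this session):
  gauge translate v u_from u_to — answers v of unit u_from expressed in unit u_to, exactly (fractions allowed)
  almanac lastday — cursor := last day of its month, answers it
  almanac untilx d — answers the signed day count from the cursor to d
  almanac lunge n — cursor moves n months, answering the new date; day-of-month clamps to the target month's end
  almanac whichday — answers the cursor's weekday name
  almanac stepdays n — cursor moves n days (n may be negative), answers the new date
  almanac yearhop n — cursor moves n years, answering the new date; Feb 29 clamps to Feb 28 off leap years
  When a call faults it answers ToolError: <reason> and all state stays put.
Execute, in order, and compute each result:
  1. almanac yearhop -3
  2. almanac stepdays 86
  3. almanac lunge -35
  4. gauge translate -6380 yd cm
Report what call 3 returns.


>>> almanac yearhop n='-3'
[out] 2143-04-08
>>> almanac stepdays n='86'
[out] 2143-07-03
>>> almanac lunge n='-35'
[out] 2140-08-03
>>> gauge translate v='-6380' u_from='yd' u_to='cm'
[out] -2916936/5

Answer: 2140-08-03


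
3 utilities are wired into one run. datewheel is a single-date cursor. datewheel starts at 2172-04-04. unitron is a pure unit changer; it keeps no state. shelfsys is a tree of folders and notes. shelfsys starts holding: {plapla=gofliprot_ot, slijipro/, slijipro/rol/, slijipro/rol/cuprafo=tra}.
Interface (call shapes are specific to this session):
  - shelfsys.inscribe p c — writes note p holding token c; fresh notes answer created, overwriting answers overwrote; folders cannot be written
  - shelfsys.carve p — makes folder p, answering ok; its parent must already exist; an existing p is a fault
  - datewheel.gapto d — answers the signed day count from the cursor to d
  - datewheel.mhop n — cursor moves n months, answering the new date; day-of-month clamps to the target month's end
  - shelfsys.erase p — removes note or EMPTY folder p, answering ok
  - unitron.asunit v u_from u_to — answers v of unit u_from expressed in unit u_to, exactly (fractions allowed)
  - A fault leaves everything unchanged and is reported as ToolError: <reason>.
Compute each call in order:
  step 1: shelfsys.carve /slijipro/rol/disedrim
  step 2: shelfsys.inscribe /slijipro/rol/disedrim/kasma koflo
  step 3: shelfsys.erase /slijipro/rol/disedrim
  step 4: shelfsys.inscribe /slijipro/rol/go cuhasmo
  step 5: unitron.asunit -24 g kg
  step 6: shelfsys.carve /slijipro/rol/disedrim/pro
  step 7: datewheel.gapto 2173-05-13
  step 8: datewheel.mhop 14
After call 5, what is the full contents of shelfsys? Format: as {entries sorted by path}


-- shelfsys.carve(p='/slijipro/rol/disedrim') ~> ok
-- shelfsys.inscribe(p='/slijipro/rol/disedrim/kasma', c='koflo') ~> created
-- shelfsys.erase(p='/slijipro/rol/disedrim') ~> ToolError: not empty
-- shelfsys.inscribe(p='/slijipro/rol/go', c='cuhasmo') ~> created
-- unitron.asunit(v='-24', u_from='g', u_to='kg') ~> -3/125
-- shelfsys.carve(p='/slijipro/rol/disedrim/pro') ~> ok
-- datewheel.gapto(d='2173-05-13') ~> 404
-- datewheel.mhop(n='14') ~> 2173-06-04

Answer: {plapla=gofliprot_ot, slijipro/, slijipro/rol/, slijipro/rol/cuprafo=tra, slijipro/rol/disedrim/, slijipro/rol/disedrim/kasma=koflo, slijipro/rol/go=cuhasmo}


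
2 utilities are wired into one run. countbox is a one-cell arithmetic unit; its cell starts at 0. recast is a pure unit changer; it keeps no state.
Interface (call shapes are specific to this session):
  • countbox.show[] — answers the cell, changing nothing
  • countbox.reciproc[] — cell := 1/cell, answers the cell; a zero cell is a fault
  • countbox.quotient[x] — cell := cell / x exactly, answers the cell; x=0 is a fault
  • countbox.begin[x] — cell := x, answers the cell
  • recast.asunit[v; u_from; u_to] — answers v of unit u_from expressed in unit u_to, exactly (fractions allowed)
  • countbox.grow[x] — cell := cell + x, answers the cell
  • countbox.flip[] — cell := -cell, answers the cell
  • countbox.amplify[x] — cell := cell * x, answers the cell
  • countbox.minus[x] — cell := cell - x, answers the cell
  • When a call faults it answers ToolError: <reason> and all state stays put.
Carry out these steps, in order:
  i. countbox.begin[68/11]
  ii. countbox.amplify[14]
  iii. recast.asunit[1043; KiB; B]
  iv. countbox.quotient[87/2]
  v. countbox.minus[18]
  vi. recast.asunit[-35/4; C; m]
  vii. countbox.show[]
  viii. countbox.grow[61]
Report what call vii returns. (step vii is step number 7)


CALL countbox.begin[68/11]
RET  68/11
CALL countbox.amplify[14]
RET  952/11
CALL recast.asunit[1043; KiB; B]
RET  1068032
CALL countbox.quotient[87/2]
RET  1904/957
CALL countbox.minus[18]
RET  -15322/957
CALL recast.asunit[-35/4; C; m]
RET  ToolError: incompatible units
CALL countbox.show[]
RET  -15322/957
CALL countbox.grow[61]
RET  43055/957

Answer: -15322/957


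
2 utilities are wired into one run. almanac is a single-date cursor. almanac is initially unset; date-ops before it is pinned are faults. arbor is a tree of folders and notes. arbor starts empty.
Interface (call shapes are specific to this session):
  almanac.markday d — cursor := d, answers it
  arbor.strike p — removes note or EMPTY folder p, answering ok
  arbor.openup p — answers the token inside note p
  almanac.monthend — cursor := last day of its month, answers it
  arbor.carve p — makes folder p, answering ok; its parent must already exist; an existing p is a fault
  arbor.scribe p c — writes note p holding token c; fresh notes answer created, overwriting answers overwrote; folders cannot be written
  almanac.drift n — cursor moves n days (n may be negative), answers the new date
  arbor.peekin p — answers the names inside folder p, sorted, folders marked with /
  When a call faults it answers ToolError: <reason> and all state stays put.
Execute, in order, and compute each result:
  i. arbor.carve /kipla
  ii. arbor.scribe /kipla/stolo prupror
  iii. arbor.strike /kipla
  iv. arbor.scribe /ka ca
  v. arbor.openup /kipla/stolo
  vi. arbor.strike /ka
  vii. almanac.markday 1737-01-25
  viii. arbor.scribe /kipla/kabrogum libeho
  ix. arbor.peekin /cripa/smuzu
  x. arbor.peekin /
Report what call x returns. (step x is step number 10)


·→ arbor.carve(/kipla)
·← ok
·→ arbor.scribe(/kipla/stolo, prupror)
·← created
·→ arbor.strike(/kipla)
·← ToolError: not empty
·→ arbor.scribe(/ka, ca)
·← created
·→ arbor.openup(/kipla/stolo)
·← prupror
·→ arbor.strike(/ka)
·← ok
·→ almanac.markday(1737-01-25)
·← 1737-01-25
·→ arbor.scribe(/kipla/kabrogum, libeho)
·← created
·→ arbor.peekin(/cripa/smuzu)
·← ToolError: not found
·→ arbor.peekin(/)
·← [kipla/]

Answer: [kipla/]


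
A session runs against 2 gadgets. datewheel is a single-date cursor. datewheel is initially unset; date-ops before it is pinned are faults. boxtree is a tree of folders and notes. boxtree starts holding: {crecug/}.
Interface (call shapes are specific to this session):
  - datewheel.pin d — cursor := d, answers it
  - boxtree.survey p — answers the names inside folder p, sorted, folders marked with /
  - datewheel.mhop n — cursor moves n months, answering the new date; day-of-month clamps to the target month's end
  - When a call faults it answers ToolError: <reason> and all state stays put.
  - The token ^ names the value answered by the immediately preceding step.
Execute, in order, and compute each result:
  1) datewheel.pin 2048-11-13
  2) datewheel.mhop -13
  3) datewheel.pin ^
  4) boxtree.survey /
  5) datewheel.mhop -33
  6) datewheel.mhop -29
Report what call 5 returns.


Answer: 2045-01-13

Derivation:
==> pin(d=2048-11-13)
<== 2048-11-13
==> mhop(n=-13)
<== 2047-10-13
==> pin(d=^)
<== 2047-10-13
==> survey(p=/)
<== [crecug/]
==> mhop(n=-33)
<== 2045-01-13
==> mhop(n=-29)
<== 2042-08-13


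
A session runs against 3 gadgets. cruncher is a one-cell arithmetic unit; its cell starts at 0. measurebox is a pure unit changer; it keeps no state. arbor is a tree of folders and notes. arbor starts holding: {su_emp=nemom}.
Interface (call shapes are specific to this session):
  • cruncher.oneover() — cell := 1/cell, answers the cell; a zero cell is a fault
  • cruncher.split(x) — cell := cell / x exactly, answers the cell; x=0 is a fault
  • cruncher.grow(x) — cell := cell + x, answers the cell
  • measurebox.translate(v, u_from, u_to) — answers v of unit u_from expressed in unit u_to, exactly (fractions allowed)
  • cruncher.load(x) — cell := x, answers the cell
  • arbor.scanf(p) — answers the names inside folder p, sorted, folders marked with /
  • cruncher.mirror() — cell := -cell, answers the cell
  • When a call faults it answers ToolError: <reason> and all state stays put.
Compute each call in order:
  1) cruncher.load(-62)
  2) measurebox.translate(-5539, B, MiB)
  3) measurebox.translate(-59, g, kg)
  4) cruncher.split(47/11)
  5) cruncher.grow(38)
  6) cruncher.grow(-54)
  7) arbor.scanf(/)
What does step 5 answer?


·→ load(x→-62)
·← -62
·→ translate(v→-5539, u_from→B, u_to→MiB)
·← -5539/1048576
·→ translate(v→-59, u_from→g, u_to→kg)
·← -59/1000
·→ split(x→47/11)
·← -682/47
·→ grow(x→38)
·← 1104/47
·→ grow(x→-54)
·← -1434/47
·→ scanf(p→/)
·← [su_emp]

Answer: 1104/47


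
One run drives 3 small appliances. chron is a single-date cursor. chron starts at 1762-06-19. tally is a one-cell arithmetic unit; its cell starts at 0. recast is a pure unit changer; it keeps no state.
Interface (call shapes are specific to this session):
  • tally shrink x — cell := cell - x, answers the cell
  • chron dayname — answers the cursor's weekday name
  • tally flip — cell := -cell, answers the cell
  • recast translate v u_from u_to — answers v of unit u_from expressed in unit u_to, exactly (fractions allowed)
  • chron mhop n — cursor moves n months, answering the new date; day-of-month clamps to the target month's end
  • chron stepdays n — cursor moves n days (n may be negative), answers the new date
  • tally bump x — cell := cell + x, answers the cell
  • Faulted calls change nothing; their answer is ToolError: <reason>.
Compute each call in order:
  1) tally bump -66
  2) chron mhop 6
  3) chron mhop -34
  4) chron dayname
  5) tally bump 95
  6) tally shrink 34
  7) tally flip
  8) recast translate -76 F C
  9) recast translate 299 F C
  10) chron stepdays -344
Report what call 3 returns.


Act: tally bump[x→-66]
Obs: -66
Act: chron mhop[n→6]
Obs: 1762-12-19
Act: chron mhop[n→-34]
Obs: 1760-02-19
Act: chron dayname[]
Obs: Tuesday
Act: tally bump[x→95]
Obs: 29
Act: tally shrink[x→34]
Obs: -5
Act: tally flip[]
Obs: 5
Act: recast translate[v→-76; u_from→F; u_to→C]
Obs: -60
Act: recast translate[v→299; u_from→F; u_to→C]
Obs: 445/3
Act: chron stepdays[n→-344]
Obs: 1759-03-12

Answer: 1760-02-19


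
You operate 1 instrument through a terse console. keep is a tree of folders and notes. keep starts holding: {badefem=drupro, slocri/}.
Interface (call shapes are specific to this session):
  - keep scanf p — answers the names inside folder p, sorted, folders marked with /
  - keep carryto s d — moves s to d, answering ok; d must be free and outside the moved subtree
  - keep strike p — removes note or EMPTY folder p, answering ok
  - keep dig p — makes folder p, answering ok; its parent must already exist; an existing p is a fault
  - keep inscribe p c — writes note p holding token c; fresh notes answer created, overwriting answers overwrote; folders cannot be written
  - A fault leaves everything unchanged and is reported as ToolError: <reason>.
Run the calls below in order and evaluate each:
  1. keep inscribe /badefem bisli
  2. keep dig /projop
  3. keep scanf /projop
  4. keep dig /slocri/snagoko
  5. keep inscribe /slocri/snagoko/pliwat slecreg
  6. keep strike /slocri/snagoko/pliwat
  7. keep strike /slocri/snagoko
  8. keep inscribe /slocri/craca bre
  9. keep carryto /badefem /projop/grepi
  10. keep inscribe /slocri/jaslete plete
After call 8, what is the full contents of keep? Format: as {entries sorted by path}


Answer: {badefem=bisli, projop/, slocri/, slocri/craca=bre}

Derivation:
Do: keep inscribe[p→/badefem; c→bisli]
See: overwrote
Do: keep dig[p→/projop]
See: ok
Do: keep scanf[p→/projop]
See: []
Do: keep dig[p→/slocri/snagoko]
See: ok
Do: keep inscribe[p→/slocri/snagoko/pliwat; c→slecreg]
See: created
Do: keep strike[p→/slocri/snagoko/pliwat]
See: ok
Do: keep strike[p→/slocri/snagoko]
See: ok
Do: keep inscribe[p→/slocri/craca; c→bre]
See: created
Do: keep carryto[s→/badefem; d→/projop/grepi]
See: ok
Do: keep inscribe[p→/slocri/jaslete; c→plete]
See: created


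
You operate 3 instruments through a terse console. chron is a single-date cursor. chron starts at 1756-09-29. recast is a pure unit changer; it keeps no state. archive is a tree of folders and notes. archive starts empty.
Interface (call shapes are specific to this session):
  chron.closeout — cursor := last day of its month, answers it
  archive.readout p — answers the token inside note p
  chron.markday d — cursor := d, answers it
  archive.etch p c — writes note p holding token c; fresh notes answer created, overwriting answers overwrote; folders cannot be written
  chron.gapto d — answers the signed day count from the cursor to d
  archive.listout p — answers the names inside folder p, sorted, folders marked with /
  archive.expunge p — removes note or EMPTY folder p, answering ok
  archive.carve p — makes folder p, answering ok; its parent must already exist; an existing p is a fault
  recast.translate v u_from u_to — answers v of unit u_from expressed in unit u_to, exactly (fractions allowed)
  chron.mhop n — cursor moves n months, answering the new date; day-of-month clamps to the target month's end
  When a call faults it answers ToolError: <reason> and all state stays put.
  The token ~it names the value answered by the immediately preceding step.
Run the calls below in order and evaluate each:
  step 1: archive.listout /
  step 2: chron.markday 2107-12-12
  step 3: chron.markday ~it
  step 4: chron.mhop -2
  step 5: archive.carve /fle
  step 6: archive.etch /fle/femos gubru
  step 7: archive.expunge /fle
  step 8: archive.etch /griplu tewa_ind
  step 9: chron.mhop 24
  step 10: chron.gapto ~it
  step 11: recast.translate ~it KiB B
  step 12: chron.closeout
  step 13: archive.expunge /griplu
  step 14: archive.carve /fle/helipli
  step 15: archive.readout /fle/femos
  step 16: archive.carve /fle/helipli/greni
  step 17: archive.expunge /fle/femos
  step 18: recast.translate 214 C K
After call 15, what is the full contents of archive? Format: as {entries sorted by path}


Answer: {fle/, fle/femos=gubru, fle/helipli/}

Derivation:
Invoking archive.listout passing p=/, and get [].
Then chron.markday passing d=2107-12-12, giving 2107-12-12.
Using chron.markday passing d=~it, giving 2107-12-12.
Calling chron.mhop passing n=-2: 2107-10-12.
I invoke archive.carve passing p=/fle, → ok.
Calling archive.etch passing p=/fle/femos, c=gubru, and observe created.
Calling archive.expunge passing p=/fle, → ToolError: not empty.
Invoking archive.etch passing p=/griplu, c=tewa_ind: created.
Using chron.mhop passing n=24: 2109-10-12.
Next I call chron.gapto passing d=~it, and get 0.
I call recast.translate passing v=~it, u_from=KiB, u_to=B, and get 0.
I try chron.closeout(), giving 2109-10-31.
Then archive.expunge passing p=/griplu, which returns ok.
Now I run archive.carve passing p=/fle/helipli, and get ok.
I use archive.readout passing p=/fle/femos, which returns gubru.
Next I call archive.carve passing p=/fle/helipli/greni, giving ok.
Now I run archive.expunge passing p=/fle/femos, and see ok.
I use recast.translate passing v=214, u_from=C, u_to=K, giving 9743/20.


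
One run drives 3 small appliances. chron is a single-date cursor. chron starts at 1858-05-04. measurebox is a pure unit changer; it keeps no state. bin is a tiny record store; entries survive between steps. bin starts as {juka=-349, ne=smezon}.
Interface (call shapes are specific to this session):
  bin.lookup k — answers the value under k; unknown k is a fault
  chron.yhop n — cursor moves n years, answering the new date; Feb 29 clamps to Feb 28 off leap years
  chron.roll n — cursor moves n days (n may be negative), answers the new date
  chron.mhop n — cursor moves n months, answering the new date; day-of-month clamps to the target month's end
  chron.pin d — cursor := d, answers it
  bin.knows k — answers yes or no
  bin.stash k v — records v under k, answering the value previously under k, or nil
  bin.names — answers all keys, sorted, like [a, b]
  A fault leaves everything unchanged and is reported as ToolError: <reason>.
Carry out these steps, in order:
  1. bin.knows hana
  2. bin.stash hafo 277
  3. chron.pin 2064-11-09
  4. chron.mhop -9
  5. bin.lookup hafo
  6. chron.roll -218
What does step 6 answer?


% bin.knows(k→hana) ~> no
% bin.stash(k→hafo, v→277) ~> nil
% chron.pin(d→2064-11-09) ~> 2064-11-09
% chron.mhop(n→-9) ~> 2064-02-09
% bin.lookup(k→hafo) ~> 277
% chron.roll(n→-218) ~> 2063-07-06

Answer: 2063-07-06


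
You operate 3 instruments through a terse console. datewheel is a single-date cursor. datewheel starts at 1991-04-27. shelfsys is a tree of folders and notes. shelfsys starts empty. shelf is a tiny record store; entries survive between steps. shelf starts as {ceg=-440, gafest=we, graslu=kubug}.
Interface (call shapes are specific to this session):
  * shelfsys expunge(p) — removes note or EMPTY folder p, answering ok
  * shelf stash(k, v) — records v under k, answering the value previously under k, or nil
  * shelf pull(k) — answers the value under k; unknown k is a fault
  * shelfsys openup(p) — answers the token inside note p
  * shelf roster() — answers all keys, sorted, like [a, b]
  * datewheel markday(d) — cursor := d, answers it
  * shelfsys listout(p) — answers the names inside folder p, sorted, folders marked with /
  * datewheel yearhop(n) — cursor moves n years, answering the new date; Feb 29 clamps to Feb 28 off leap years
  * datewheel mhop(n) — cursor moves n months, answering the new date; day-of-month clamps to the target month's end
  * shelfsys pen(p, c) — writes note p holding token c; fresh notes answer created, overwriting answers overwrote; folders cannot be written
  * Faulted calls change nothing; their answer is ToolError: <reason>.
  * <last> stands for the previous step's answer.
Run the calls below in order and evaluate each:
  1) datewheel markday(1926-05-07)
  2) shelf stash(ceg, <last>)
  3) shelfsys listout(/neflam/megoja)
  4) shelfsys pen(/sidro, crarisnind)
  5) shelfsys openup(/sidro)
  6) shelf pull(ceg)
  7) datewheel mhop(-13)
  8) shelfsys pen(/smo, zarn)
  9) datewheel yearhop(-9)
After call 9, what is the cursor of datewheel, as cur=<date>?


>>> datewheel markday d→1926-05-07
  1926-05-07
>>> shelf stash k→ceg v→<last>
  -440
>>> shelfsys listout p→/neflam/megoja
  ToolError: not found
>>> shelfsys pen p→/sidro c→crarisnind
  created
>>> shelfsys openup p→/sidro
  crarisnind
>>> shelf pull k→ceg
  1926-05-07
>>> datewheel mhop n→-13
  1925-04-07
>>> shelfsys pen p→/smo c→zarn
  created
>>> datewheel yearhop n→-9
  1916-04-07

Answer: cur=1916-04-07


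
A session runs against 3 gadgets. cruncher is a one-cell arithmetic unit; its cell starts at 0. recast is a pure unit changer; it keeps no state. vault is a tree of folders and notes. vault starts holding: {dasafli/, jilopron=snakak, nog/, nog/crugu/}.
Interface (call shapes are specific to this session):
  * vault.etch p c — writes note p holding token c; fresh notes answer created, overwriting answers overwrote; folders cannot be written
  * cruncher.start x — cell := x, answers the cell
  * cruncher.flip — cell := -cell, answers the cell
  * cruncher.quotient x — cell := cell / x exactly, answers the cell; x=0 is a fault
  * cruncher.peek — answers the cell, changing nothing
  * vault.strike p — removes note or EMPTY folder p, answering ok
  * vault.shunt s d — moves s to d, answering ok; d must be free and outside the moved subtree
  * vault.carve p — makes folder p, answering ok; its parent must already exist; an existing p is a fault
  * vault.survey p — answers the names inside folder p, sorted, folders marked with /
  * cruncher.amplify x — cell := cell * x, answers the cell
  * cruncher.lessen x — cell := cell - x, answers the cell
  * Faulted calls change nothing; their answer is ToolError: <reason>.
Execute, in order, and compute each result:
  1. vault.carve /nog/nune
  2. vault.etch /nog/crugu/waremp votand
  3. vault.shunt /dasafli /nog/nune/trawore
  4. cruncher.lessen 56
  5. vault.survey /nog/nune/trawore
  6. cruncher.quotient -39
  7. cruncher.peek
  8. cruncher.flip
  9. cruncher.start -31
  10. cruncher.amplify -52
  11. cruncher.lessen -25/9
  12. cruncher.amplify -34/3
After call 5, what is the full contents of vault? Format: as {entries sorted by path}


Do: vault.carve[p: /nog/nune]
See: ok
Do: vault.etch[p: /nog/crugu/waremp; c: votand]
See: created
Do: vault.shunt[s: /dasafli; d: /nog/nune/trawore]
See: ok
Do: cruncher.lessen[x: 56]
See: -56
Do: vault.survey[p: /nog/nune/trawore]
See: []
Do: cruncher.quotient[x: -39]
See: 56/39
Do: cruncher.peek[]
See: 56/39
Do: cruncher.flip[]
See: -56/39
Do: cruncher.start[x: -31]
See: -31
Do: cruncher.amplify[x: -52]
See: 1612
Do: cruncher.lessen[x: -25/9]
See: 14533/9
Do: cruncher.amplify[x: -34/3]
See: -494122/27

Answer: {jilopron=snakak, nog/, nog/crugu/, nog/crugu/waremp=votand, nog/nune/, nog/nune/trawore/}
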